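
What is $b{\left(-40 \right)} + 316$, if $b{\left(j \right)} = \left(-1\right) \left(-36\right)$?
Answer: $352$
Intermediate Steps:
$b{\left(j \right)} = 36$
$b{\left(-40 \right)} + 316 = 36 + 316 = 352$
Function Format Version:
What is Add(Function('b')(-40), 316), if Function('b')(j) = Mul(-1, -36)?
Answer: 352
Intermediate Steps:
Function('b')(j) = 36
Add(Function('b')(-40), 316) = Add(36, 316) = 352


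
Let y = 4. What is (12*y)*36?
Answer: 1728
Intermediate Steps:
(12*y)*36 = (12*4)*36 = 48*36 = 1728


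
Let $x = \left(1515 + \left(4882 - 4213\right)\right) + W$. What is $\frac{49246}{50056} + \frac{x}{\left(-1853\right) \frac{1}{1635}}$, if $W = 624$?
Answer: $- \frac{1053760769}{425476} \approx -2476.7$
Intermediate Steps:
$x = 2808$ ($x = \left(1515 + \left(4882 - 4213\right)\right) + 624 = \left(1515 + 669\right) + 624 = 2184 + 624 = 2808$)
$\frac{49246}{50056} + \frac{x}{\left(-1853\right) \frac{1}{1635}} = \frac{49246}{50056} + \frac{2808}{\left(-1853\right) \frac{1}{1635}} = 49246 \cdot \frac{1}{50056} + \frac{2808}{\left(-1853\right) \frac{1}{1635}} = \frac{24623}{25028} + \frac{2808}{- \frac{17}{15}} = \frac{24623}{25028} + 2808 \left(- \frac{15}{17}\right) = \frac{24623}{25028} - \frac{42120}{17} = - \frac{1053760769}{425476}$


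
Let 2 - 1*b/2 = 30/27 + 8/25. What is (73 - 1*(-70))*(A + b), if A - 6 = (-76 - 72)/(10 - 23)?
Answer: 595958/225 ≈ 2648.7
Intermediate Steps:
b = 256/225 (b = 4 - 2*(30/27 + 8/25) = 4 - 2*(30*(1/27) + 8*(1/25)) = 4 - 2*(10/9 + 8/25) = 4 - 2*322/225 = 4 - 644/225 = 256/225 ≈ 1.1378)
A = 226/13 (A = 6 + (-76 - 72)/(10 - 23) = 6 - 148/(-13) = 6 - 148*(-1/13) = 6 + 148/13 = 226/13 ≈ 17.385)
(73 - 1*(-70))*(A + b) = (73 - 1*(-70))*(226/13 + 256/225) = (73 + 70)*(54178/2925) = 143*(54178/2925) = 595958/225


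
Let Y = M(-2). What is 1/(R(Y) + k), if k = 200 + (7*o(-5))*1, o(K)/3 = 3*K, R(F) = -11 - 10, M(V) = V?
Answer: -1/136 ≈ -0.0073529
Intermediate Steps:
Y = -2
R(F) = -21
o(K) = 9*K (o(K) = 3*(3*K) = 9*K)
k = -115 (k = 200 + (7*(9*(-5)))*1 = 200 + (7*(-45))*1 = 200 - 315*1 = 200 - 315 = -115)
1/(R(Y) + k) = 1/(-21 - 115) = 1/(-136) = -1/136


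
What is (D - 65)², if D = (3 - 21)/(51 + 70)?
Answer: 62141689/14641 ≈ 4244.4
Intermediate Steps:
D = -18/121 ≈ -0.14876
(D - 65)² = (-18/121 - 65)² = (-7883/121)² = 62141689/14641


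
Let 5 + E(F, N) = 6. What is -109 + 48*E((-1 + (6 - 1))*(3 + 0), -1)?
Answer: -61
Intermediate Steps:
E(F, N) = 1 (E(F, N) = -5 + 6 = 1)
-109 + 48*E((-1 + (6 - 1))*(3 + 0), -1) = -109 + 48*1 = -109 + 48 = -61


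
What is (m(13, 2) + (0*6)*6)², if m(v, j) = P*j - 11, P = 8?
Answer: 25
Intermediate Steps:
m(v, j) = -11 + 8*j (m(v, j) = 8*j - 11 = -11 + 8*j)
(m(13, 2) + (0*6)*6)² = ((-11 + 8*2) + (0*6)*6)² = ((-11 + 16) + 0*6)² = (5 + 0)² = 5² = 25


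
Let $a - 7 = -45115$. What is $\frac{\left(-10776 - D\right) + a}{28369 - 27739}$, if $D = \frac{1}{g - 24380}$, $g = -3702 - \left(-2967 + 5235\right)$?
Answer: $- \frac{242297057}{2731500} \approx -88.705$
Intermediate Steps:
$a = -45108$ ($a = 7 - 45115 = -45108$)
$g = -5970$ ($g = -3702 - 2268 = -5970$)
$D = - \frac{1}{30350}$ ($D = \frac{1}{-5970 - 24380} = \frac{1}{-30350} = - \frac{1}{30350} \approx -3.2949 \cdot 10^{-5}$)
$\frac{\left(-10776 - D\right) + a}{28369 - 27739} = \frac{\left(-10776 - - \frac{1}{30350}\right) - 45108}{28369 - 27739} = \frac{\left(-10776 + \frac{1}{30350}\right) - 45108}{630} = \left(- \frac{327051599}{30350} - 45108\right) \frac{1}{630} = \left(- \frac{1696079399}{30350}\right) \frac{1}{630} = - \frac{242297057}{2731500}$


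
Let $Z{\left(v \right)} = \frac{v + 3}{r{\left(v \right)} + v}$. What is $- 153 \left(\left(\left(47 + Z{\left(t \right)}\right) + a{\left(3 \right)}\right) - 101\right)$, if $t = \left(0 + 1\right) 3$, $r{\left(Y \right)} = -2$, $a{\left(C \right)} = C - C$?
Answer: $7344$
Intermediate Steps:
$a{\left(C \right)} = 0$
$t = 3$ ($t = 1 \cdot 3 = 3$)
$Z{\left(v \right)} = \frac{3 + v}{-2 + v}$ ($Z{\left(v \right)} = \frac{v + 3}{-2 + v} = \frac{3 + v}{-2 + v}$)
$- 153 \left(\left(\left(47 + Z{\left(t \right)}\right) + a{\left(3 \right)}\right) - 101\right) = - 153 \left(\left(\left(47 + \frac{3 + 3}{-2 + 3}\right) + 0\right) - 101\right) = - 153 \left(\left(\left(47 + 1^{-1} \cdot 6\right) + 0\right) - 101\right) = - 153 \left(\left(\left(47 + 1 \cdot 6\right) + 0\right) - 101\right) = - 153 \left(\left(\left(47 + 6\right) + 0\right) - 101\right) = - 153 \left(\left(53 + 0\right) - 101\right) = - 153 \left(53 - 101\right) = \left(-153\right) \left(-48\right) = 7344$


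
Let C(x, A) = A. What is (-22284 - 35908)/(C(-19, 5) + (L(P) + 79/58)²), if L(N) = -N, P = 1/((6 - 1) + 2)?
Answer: -9592136512/1069205 ≈ -8971.3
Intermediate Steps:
P = ⅐ (P = 1/(5 + 2) = 1/7 = ⅐ ≈ 0.14286)
(-22284 - 35908)/(C(-19, 5) + (L(P) + 79/58)²) = (-22284 - 35908)/(5 + (-1*⅐ + 79/58)²) = -58192/(5 + (-⅐ + 79*(1/58))²) = -58192/(5 + (-⅐ + 79/58)²) = -58192/(5 + (495/406)²) = -58192/(5 + 245025/164836) = -58192/1069205/164836 = -58192*164836/1069205 = -9592136512/1069205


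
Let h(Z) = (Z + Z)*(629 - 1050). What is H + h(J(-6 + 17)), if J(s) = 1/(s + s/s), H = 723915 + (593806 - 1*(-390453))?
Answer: 10248623/6 ≈ 1.7081e+6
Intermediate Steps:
H = 1708174 (H = 723915 + (593806 + 390453) = 723915 + 984259 = 1708174)
J(s) = 1/(1 + s) (J(s) = 1/(s + 1) = 1/(1 + s))
h(Z) = -842*Z (h(Z) = (2*Z)*(-421) = -842*Z)
H + h(J(-6 + 17)) = 1708174 - 842/(1 + (-6 + 17)) = 1708174 - 842/(1 + 11) = 1708174 - 842/12 = 1708174 - 842*1/12 = 1708174 - 421/6 = 10248623/6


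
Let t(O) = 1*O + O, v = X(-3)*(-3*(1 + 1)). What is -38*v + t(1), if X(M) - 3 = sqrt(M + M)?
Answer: 686 + 228*I*sqrt(6) ≈ 686.0 + 558.48*I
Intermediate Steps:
X(M) = 3 + sqrt(2)*sqrt(M) (X(M) = 3 + sqrt(M + M) = 3 + sqrt(2*M) = 3 + sqrt(2)*sqrt(M))
v = -18 - 6*I*sqrt(6) (v = (3 + sqrt(2)*sqrt(-3))*(-3*(1 + 1)) = (3 + sqrt(2)*(I*sqrt(3)))*(-3*2) = (3 + I*sqrt(6))*(-6) = -18 - 6*I*sqrt(6) ≈ -18.0 - 14.697*I)
t(O) = 2*O (t(O) = O + O = 2*O)
-38*v + t(1) = -38*(-18 - 6*I*sqrt(6)) + 2*1 = (684 + 228*I*sqrt(6)) + 2 = 686 + 228*I*sqrt(6)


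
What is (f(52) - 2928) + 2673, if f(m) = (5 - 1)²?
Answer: -239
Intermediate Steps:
f(m) = 16 (f(m) = 4² = 16)
(f(52) - 2928) + 2673 = (16 - 2928) + 2673 = -2912 + 2673 = -239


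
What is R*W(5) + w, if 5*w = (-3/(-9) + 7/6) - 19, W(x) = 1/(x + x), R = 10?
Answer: -5/2 ≈ -2.5000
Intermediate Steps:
W(x) = 1/(2*x)
w = -7/2 (w = ((-3/(-9) + 7/6) - 19)/5 = ((-3*(-⅑) + 7*(⅙)) - 19)/5 = ((⅓ + 7/6) - 19)/5 = (3/2 - 19)/5 = (⅕)*(-35/2) = -7/2 ≈ -3.5000)
R*W(5) + w = 10*((½)/5) - 7/2 = 10*((½)*(⅕)) - 7/2 = 10*(⅒) - 7/2 = 1 - 7/2 = -5/2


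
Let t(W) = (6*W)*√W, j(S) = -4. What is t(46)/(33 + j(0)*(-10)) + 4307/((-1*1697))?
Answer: -4307/1697 + 276*√46/73 ≈ 23.105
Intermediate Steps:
t(W) = 6*W^(3/2)
t(46)/(33 + j(0)*(-10)) + 4307/((-1*1697)) = (6*46^(3/2))/(33 - 4*(-10)) + 4307/((-1*1697)) = (6*(46*√46))/(33 + 40) + 4307/(-1697) = (276*√46)/73 + 4307*(-1/1697) = (276*√46)*(1/73) - 4307/1697 = 276*√46/73 - 4307/1697 = -4307/1697 + 276*√46/73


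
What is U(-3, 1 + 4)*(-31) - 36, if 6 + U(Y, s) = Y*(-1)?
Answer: 57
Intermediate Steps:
U(Y, s) = -6 - Y (U(Y, s) = -6 + Y*(-1) = -6 - Y)
U(-3, 1 + 4)*(-31) - 36 = (-6 - 1*(-3))*(-31) - 36 = (-6 + 3)*(-31) - 36 = -3*(-31) - 36 = 93 - 36 = 57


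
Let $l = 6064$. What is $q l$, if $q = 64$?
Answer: $388096$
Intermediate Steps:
$q l = 64 \cdot 6064 = 388096$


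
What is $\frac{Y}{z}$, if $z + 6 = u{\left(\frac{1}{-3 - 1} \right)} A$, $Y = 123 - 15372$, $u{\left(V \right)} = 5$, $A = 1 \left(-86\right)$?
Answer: $\frac{15249}{436} \approx 34.975$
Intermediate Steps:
$A = -86$
$Y = -15249$ ($Y = 123 - 15372 = -15249$)
$z = -436$ ($z = -6 + 5 \left(-86\right) = -6 - 430 = -436$)
$\frac{Y}{z} = - \frac{15249}{-436} = \left(-15249\right) \left(- \frac{1}{436}\right) = \frac{15249}{436}$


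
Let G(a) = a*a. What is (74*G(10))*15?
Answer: 111000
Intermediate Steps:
G(a) = a²
(74*G(10))*15 = (74*10²)*15 = (74*100)*15 = 7400*15 = 111000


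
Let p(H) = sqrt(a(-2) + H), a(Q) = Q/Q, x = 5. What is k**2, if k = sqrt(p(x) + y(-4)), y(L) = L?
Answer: -4 + sqrt(6) ≈ -1.5505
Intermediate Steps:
a(Q) = 1
p(H) = sqrt(1 + H)
k = sqrt(-4 + sqrt(6)) (k = sqrt(sqrt(1 + 5) - 4) = sqrt(sqrt(6) - 4) = sqrt(-4 + sqrt(6)) ≈ 1.2452*I)
k**2 = (sqrt(-4 + sqrt(6)))**2 = -4 + sqrt(6)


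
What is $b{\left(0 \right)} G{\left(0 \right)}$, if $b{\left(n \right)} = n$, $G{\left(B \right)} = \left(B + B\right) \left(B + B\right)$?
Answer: $0$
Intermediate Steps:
$G{\left(B \right)} = 4 B^{2}$ ($G{\left(B \right)} = 2 B 2 B = 4 B^{2}$)
$b{\left(0 \right)} G{\left(0 \right)} = 0 \cdot 4 \cdot 0^{2} = 0 \cdot 4 \cdot 0 = 0 \cdot 0 = 0$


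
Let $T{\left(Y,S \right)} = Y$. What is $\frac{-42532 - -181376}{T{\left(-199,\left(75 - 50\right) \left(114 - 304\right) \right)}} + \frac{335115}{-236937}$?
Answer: $- \frac{10987989571}{15716821} \approx -699.12$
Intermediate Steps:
$\frac{-42532 - -181376}{T{\left(-199,\left(75 - 50\right) \left(114 - 304\right) \right)}} + \frac{335115}{-236937} = \frac{-42532 - -181376}{-199} + \frac{335115}{-236937} = \left(-42532 + 181376\right) \left(- \frac{1}{199}\right) + 335115 \left(- \frac{1}{236937}\right) = 138844 \left(- \frac{1}{199}\right) - \frac{111705}{78979} = - \frac{138844}{199} - \frac{111705}{78979} = - \frac{10987989571}{15716821}$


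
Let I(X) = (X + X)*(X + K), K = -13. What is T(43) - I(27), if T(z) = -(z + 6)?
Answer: -805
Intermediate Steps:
T(z) = -6 - z (T(z) = -(6 + z) = -6 - z)
I(X) = 2*X*(-13 + X) (I(X) = (X + X)*(X - 13) = (2*X)*(-13 + X) = 2*X*(-13 + X))
T(43) - I(27) = (-6 - 1*43) - 2*27*(-13 + 27) = (-6 - 43) - 2*27*14 = -49 - 1*756 = -49 - 756 = -805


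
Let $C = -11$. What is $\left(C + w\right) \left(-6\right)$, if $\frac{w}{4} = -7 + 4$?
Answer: $138$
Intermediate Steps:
$w = -12$ ($w = 4 \left(-7 + 4\right) = 4 \left(-3\right) = -12$)
$\left(C + w\right) \left(-6\right) = \left(-11 - 12\right) \left(-6\right) = \left(-23\right) \left(-6\right) = 138$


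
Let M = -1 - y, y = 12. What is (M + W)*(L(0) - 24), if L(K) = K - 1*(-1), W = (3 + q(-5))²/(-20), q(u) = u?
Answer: 1518/5 ≈ 303.60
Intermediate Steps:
M = -13 (M = -1 - 1*12 = -1 - 12 = -13)
W = -⅕ (W = (3 - 5)²/(-20) = (-2)²*(-1/20) = 4*(-1/20) = -⅕ ≈ -0.20000)
L(K) = 1 + K (L(K) = K + 1 = 1 + K)
(M + W)*(L(0) - 24) = (-13 - ⅕)*((1 + 0) - 24) = -66*(1 - 24)/5 = -66/5*(-23) = 1518/5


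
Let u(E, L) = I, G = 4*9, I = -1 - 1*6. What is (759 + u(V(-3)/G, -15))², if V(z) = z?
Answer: 565504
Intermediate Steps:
I = -7 (I = -1 - 6 = -7)
G = 36
u(E, L) = -7
(759 + u(V(-3)/G, -15))² = (759 - 7)² = 752² = 565504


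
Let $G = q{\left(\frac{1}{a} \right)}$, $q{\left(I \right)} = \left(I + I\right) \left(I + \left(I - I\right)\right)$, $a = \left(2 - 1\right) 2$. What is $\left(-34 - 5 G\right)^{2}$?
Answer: $\frac{5329}{4} \approx 1332.3$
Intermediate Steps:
$a = 2$ ($a = 1 \cdot 2 = 2$)
$q{\left(I \right)} = 2 I^{2}$ ($q{\left(I \right)} = 2 I \left(I + 0\right) = 2 I I = 2 I^{2}$)
$G = \frac{1}{2}$ ($G = 2 \left(\frac{1}{2}\right)^{2} = \frac{2}{4} = 2 \cdot \frac{1}{4} = \frac{1}{2} \approx 0.5$)
$\left(-34 - 5 G\right)^{2} = \left(-34 - \frac{5}{2}\right)^{2} = \left(- \frac{73}{2}\right)^{2} = \frac{5329}{4}$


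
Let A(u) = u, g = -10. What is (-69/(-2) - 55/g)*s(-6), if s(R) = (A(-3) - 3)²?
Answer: 1440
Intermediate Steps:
s(R) = 36 (s(R) = (-3 - 3)² = (-6)² = 36)
(-69/(-2) - 55/g)*s(-6) = (-69/(-2) - 55/(-10))*36 = (-69*(-½) - 55*(-⅒))*36 = (69/2 + 11/2)*36 = 40*36 = 1440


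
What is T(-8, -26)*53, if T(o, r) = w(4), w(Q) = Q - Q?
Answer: 0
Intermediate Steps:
w(Q) = 0
T(o, r) = 0
T(-8, -26)*53 = 0*53 = 0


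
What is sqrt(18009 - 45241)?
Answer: 4*I*sqrt(1702) ≈ 165.02*I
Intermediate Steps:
sqrt(18009 - 45241) = sqrt(-27232) = 4*I*sqrt(1702)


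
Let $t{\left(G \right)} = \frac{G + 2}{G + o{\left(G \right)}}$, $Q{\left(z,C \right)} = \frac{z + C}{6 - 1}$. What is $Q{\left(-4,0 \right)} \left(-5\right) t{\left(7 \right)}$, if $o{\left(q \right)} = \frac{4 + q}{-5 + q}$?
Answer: $\frac{72}{25} \approx 2.88$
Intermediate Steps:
$o{\left(q \right)} = \frac{4 + q}{-5 + q}$
$Q{\left(z,C \right)} = \frac{C}{5} + \frac{z}{5}$ ($Q{\left(z,C \right)} = \frac{C + z}{5} = \left(C + z\right) \frac{1}{5} = \frac{C}{5} + \frac{z}{5}$)
$t{\left(G \right)} = \frac{2 + G}{G + \frac{4 + G}{-5 + G}}$ ($t{\left(G \right)} = \frac{G + 2}{G + \frac{4 + G}{-5 + G}} = \frac{2 + G}{G + \frac{4 + G}{-5 + G}}$)
$Q{\left(-4,0 \right)} \left(-5\right) t{\left(7 \right)} = \left(\frac{1}{5} \cdot 0 + \frac{1}{5} \left(-4\right)\right) \left(-5\right) \frac{\left(-5 + 7\right) \left(2 + 7\right)}{4 + 7 + 7 \left(-5 + 7\right)} = \left(0 - \frac{4}{5}\right) \left(-5\right) \frac{1}{4 + 7 + 7 \cdot 2} \cdot 2 \cdot 9 = \left(- \frac{4}{5}\right) \left(-5\right) \frac{1}{4 + 7 + 14} \cdot 2 \cdot 9 = 4 \cdot \frac{1}{25} \cdot 2 \cdot 9 = 4 \cdot \frac{18}{25} = \frac{72}{25}$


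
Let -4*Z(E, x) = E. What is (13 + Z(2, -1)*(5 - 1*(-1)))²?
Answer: 100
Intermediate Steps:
Z(E, x) = -E/4
(13 + Z(2, -1)*(5 - 1*(-1)))² = (13 + (-¼*2)*(5 - 1*(-1)))² = (13 - (5 + 1)/2)² = (13 - ½*6)² = (13 - 3)² = 10² = 100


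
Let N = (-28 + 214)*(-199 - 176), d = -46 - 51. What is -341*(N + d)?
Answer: 23817827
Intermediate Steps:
d = -97
N = -69750 (N = 186*(-375) = -69750)
-341*(N + d) = -341*(-69750 - 97) = -341*(-69847) = 23817827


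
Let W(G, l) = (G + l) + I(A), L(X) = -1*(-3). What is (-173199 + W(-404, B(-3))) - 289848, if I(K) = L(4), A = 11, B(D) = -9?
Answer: -463457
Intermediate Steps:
L(X) = 3
I(K) = 3
W(G, l) = 3 + G + l (W(G, l) = (G + l) + 3 = 3 + G + l)
(-173199 + W(-404, B(-3))) - 289848 = (-173199 + (3 - 404 - 9)) - 289848 = (-173199 - 410) - 289848 = -173609 - 289848 = -463457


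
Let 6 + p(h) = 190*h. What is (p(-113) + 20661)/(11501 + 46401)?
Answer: -815/57902 ≈ -0.014076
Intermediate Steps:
p(h) = -6 + 190*h
(p(-113) + 20661)/(11501 + 46401) = ((-6 + 190*(-113)) + 20661)/(11501 + 46401) = ((-6 - 21470) + 20661)/57902 = (-21476 + 20661)*(1/57902) = -815*1/57902 = -815/57902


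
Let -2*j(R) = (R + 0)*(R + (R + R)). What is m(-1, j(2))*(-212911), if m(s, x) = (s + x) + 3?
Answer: 851644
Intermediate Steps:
j(R) = -3*R²/2 (j(R) = -(R + 0)*(R + (R + R))/2 = -R*(R + 2*R)/2 = -R*3*R/2 = -3*R²/2)
m(s, x) = 3 + s + x
m(-1, j(2))*(-212911) = (3 - 1 - 3/2*2²)*(-212911) = (3 - 1 - 3/2*4)*(-212911) = (3 - 1 - 6)*(-212911) = -4*(-212911) = 851644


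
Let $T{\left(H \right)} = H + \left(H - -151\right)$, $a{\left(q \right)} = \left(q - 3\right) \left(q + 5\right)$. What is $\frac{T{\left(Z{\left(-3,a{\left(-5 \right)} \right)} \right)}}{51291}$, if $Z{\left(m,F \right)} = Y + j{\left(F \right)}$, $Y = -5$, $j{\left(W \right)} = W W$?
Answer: $\frac{47}{17097} \approx 0.002749$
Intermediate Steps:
$j{\left(W \right)} = W^{2}$
$a{\left(q \right)} = \left(-3 + q\right) \left(5 + q\right)$
$Z{\left(m,F \right)} = -5 + F^{2}$
$T{\left(H \right)} = 151 + 2 H$ ($T{\left(H \right)} = H + \left(H + 151\right) = H + \left(151 + H\right) = 151 + 2 H$)
$\frac{T{\left(Z{\left(-3,a{\left(-5 \right)} \right)} \right)}}{51291} = \frac{151 + 2 \left(-5 + \left(-15 + \left(-5\right)^{2} + 2 \left(-5\right)\right)^{2}\right)}{51291} = \left(151 + 2 \left(-5 + \left(-15 + 25 - 10\right)^{2}\right)\right) \frac{1}{51291} = \left(151 + 2 \left(-5 + 0^{2}\right)\right) \frac{1}{51291} = \left(151 + 2 \left(-5 + 0\right)\right) \frac{1}{51291} = \left(151 + 2 \left(-5\right)\right) \frac{1}{51291} = \left(151 - 10\right) \frac{1}{51291} = 141 \cdot \frac{1}{51291} = \frac{47}{17097}$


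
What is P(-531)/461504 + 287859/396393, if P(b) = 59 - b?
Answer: 22180325301/30489492512 ≈ 0.72747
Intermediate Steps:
P(-531)/461504 + 287859/396393 = (59 - 1*(-531))/461504 + 287859/396393 = (59 + 531)*(1/461504) + 287859*(1/396393) = 590*(1/461504) + 95953/132131 = 295/230752 + 95953/132131 = 22180325301/30489492512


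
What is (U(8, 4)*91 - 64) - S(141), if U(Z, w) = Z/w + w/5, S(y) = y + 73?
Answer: -116/5 ≈ -23.200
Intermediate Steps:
S(y) = 73 + y
U(Z, w) = w/5 + Z/w (U(Z, w) = Z/w + w*(1/5) = Z/w + w/5 = w/5 + Z/w)
(U(8, 4)*91 - 64) - S(141) = (((1/5)*4 + 8/4)*91 - 64) - (73 + 141) = ((4/5 + 8*(1/4))*91 - 64) - 1*214 = ((4/5 + 2)*91 - 64) - 214 = ((14/5)*91 - 64) - 214 = (1274/5 - 64) - 214 = 954/5 - 214 = -116/5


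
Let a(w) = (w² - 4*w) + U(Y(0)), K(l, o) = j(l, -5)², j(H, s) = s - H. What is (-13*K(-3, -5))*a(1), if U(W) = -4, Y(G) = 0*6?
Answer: 364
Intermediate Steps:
Y(G) = 0
K(l, o) = (-5 - l)²
a(w) = -4 + w² - 4*w (a(w) = (w² - 4*w) - 4 = -4 + w² - 4*w)
(-13*K(-3, -5))*a(1) = (-13*(5 - 3)²)*(-4 + 1² - 4*1) = (-13*2²)*(-4 + 1 - 4) = -13*4*(-7) = -52*(-7) = 364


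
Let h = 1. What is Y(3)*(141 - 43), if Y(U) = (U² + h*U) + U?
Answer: 1470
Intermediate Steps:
Y(U) = U² + 2*U (Y(U) = (U² + 1*U) + U = (U² + U) + U = (U + U²) + U = U² + 2*U)
Y(3)*(141 - 43) = (3*(2 + 3))*(141 - 43) = (3*5)*98 = 15*98 = 1470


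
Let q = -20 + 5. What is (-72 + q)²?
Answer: 7569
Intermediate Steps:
q = -15
(-72 + q)² = (-72 - 15)² = (-87)² = 7569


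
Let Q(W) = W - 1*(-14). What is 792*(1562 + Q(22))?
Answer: 1265616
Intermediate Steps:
Q(W) = 14 + W (Q(W) = W + 14 = 14 + W)
792*(1562 + Q(22)) = 792*(1562 + (14 + 22)) = 792*(1562 + 36) = 792*1598 = 1265616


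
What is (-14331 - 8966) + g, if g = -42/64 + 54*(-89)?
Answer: -899317/32 ≈ -28104.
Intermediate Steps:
g = -153813/32 (g = -42*1/64 - 4806 = -21/32 - 4806 = -153813/32 ≈ -4806.7)
(-14331 - 8966) + g = (-14331 - 8966) - 153813/32 = -23297 - 153813/32 = -899317/32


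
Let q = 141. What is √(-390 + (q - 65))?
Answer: I*√314 ≈ 17.72*I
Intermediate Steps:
√(-390 + (q - 65)) = √(-390 + (141 - 65)) = √(-390 + 76) = √(-314) = I*√314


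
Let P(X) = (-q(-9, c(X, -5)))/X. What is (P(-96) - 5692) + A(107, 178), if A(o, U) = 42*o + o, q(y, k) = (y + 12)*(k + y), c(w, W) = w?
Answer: -35017/32 ≈ -1094.3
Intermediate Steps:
q(y, k) = (12 + y)*(k + y)
A(o, U) = 43*o
P(X) = (27 - 3*X)/X (P(X) = (-((-9)**2 + 12*X + 12*(-9) + X*(-9)))/X = (-(81 + 12*X - 108 - 9*X))/X = (-(-27 + 3*X))/X = (27 - 3*X)/X)
(P(-96) - 5692) + A(107, 178) = ((-3 + 27/(-96)) - 5692) + 43*107 = ((-3 + 27*(-1/96)) - 5692) + 4601 = ((-3 - 9/32) - 5692) + 4601 = (-105/32 - 5692) + 4601 = -182249/32 + 4601 = -35017/32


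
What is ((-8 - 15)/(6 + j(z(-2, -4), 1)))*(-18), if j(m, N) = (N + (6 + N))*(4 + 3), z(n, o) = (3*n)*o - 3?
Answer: 207/31 ≈ 6.6774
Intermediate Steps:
z(n, o) = -3 + 3*n*o (z(n, o) = 3*n*o - 3 = -3 + 3*n*o)
j(m, N) = 42 + 14*N (j(m, N) = (6 + 2*N)*7 = 42 + 14*N)
((-8 - 15)/(6 + j(z(-2, -4), 1)))*(-18) = ((-8 - 15)/(6 + (42 + 14*1)))*(-18) = -23/(6 + (42 + 14))*(-18) = -23/(6 + 56)*(-18) = -23/62*(-18) = 207/31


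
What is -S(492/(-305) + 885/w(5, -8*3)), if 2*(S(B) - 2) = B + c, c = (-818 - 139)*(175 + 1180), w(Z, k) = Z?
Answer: 197724731/305 ≈ 6.4828e+5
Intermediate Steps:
c = -1296735 (c = -957*1355 = -1296735)
S(B) = -1296731/2 + B/2 (S(B) = 2 + (B - 1296735)/2 = 2 + (-1296735 + B)/2 = 2 + (-1296735/2 + B/2) = -1296731/2 + B/2)
-S(492/(-305) + 885/w(5, -8*3)) = -(-1296731/2 + (492/(-305) + 885/5)/2) = -(-1296731/2 + (492*(-1/305) + 885*(1/5))/2) = -(-1296731/2 + (-492/305 + 177)/2) = -(-1296731/2 + (1/2)*(53493/305)) = -(-1296731/2 + 53493/610) = -1*(-197724731/305) = 197724731/305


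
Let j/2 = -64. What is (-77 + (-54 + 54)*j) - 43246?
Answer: -43323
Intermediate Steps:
j = -128 (j = 2*(-64) = -128)
(-77 + (-54 + 54)*j) - 43246 = (-77 + (-54 + 54)*(-128)) - 43246 = (-77 + 0*(-128)) - 43246 = (-77 + 0) - 43246 = -77 - 43246 = -43323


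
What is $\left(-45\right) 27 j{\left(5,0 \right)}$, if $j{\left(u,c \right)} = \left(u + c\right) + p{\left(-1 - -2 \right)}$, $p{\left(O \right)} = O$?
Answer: $-7290$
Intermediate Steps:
$j{\left(u,c \right)} = 1 + c + u$ ($j{\left(u,c \right)} = \left(u + c\right) - -1 = \left(c + u\right) + \left(-1 + 2\right) = \left(c + u\right) + 1 = 1 + c + u$)
$\left(-45\right) 27 j{\left(5,0 \right)} = \left(-45\right) 27 \left(1 + 0 + 5\right) = \left(-1215\right) 6 = -7290$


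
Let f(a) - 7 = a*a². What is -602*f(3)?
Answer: -20468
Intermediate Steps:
f(a) = 7 + a³ (f(a) = 7 + a*a² = 7 + a³)
-602*f(3) = -602*(7 + 3³) = -602*(7 + 27) = -602*34 = -20468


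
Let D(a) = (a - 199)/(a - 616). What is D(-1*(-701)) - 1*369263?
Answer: -31386853/85 ≈ -3.6926e+5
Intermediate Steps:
D(a) = (-199 + a)/(-616 + a)
D(-1*(-701)) - 1*369263 = (-199 - 1*(-701))/(-616 - 1*(-701)) - 1*369263 = (-199 + 701)/(-616 + 701) - 369263 = 502/85 - 369263 = -31386853/85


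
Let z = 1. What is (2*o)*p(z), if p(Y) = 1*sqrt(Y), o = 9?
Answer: 18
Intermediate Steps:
p(Y) = sqrt(Y)
(2*o)*p(z) = (2*9)*sqrt(1) = 18*1 = 18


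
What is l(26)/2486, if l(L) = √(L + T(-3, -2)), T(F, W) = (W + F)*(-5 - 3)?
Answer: √66/2486 ≈ 0.0032679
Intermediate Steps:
T(F, W) = -8*F - 8*W (T(F, W) = (F + W)*(-8) = -8*F - 8*W)
l(L) = √(40 + L) (l(L) = √(L + (-8*(-3) - 8*(-2))) = √(L + (24 + 16)) = √(L + 40) = √(40 + L))
l(26)/2486 = √(40 + 26)/2486 = √66*(1/2486) = √66/2486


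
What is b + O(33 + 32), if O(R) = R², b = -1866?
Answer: 2359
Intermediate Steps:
b + O(33 + 32) = -1866 + (33 + 32)² = -1866 + 65² = -1866 + 4225 = 2359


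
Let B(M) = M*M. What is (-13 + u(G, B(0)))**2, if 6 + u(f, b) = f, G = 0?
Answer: 361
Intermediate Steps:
B(M) = M**2
u(f, b) = -6 + f
(-13 + u(G, B(0)))**2 = (-13 + (-6 + 0))**2 = (-13 - 6)**2 = (-19)**2 = 361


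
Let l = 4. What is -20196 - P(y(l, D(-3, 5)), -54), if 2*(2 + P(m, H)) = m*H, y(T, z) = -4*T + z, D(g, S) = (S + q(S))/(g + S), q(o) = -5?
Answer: -20626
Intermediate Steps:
D(g, S) = (-5 + S)/(S + g) (D(g, S) = (S - 5)/(g + S) = (-5 + S)/(S + g))
y(T, z) = z - 4*T
P(m, H) = -2 + H*m/2 (P(m, H) = -2 + (m*H)/2 = -2 + (H*m)/2 = -2 + H*m/2)
-20196 - P(y(l, D(-3, 5)), -54) = -20196 - (-2 + (½)*(-54)*((-5 + 5)/(5 - 3) - 4*4)) = -20196 - (-2 + (½)*(-54)*(0/2 - 16)) = -20196 - (-2 + (½)*(-54)*((½)*0 - 16)) = -20196 - (-2 + (½)*(-54)*(0 - 16)) = -20196 - (-2 + (½)*(-54)*(-16)) = -20196 - (-2 + 432) = -20196 - 1*430 = -20196 - 430 = -20626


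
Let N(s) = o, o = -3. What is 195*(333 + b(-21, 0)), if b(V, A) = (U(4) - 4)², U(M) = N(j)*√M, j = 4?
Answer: 84435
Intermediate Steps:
N(s) = -3
U(M) = -3*√M
b(V, A) = 100 (b(V, A) = (-3*√4 - 4)² = (-3*2 - 4)² = (-6 - 4)² = (-10)² = 100)
195*(333 + b(-21, 0)) = 195*(333 + 100) = 195*433 = 84435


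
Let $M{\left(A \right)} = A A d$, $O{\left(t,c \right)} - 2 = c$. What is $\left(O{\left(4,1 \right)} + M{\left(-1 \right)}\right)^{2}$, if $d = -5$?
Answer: $4$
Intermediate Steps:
$O{\left(t,c \right)} = 2 + c$
$M{\left(A \right)} = - 5 A^{2}$ ($M{\left(A \right)} = A A \left(-5\right) = A^{2} \left(-5\right) = - 5 A^{2}$)
$\left(O{\left(4,1 \right)} + M{\left(-1 \right)}\right)^{2} = \left(\left(2 + 1\right) - 5 \left(-1\right)^{2}\right)^{2} = \left(3 - 5\right)^{2} = \left(-2\right)^{2} = 4$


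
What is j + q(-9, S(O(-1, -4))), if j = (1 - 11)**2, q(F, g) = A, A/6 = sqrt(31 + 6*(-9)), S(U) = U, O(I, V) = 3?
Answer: 100 + 6*I*sqrt(23) ≈ 100.0 + 28.775*I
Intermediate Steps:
A = 6*I*sqrt(23) (A = 6*sqrt(31 + 6*(-9)) = 6*sqrt(31 - 54) = 6*sqrt(-23) = 6*(I*sqrt(23)) = 6*I*sqrt(23) ≈ 28.775*I)
q(F, g) = 6*I*sqrt(23)
j = 100 (j = (-10)**2 = 100)
j + q(-9, S(O(-1, -4))) = 100 + 6*I*sqrt(23)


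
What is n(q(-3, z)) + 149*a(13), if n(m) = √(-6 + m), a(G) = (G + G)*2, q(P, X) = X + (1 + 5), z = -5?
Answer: 7748 + I*√5 ≈ 7748.0 + 2.2361*I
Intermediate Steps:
q(P, X) = 6 + X (q(P, X) = X + 6 = 6 + X)
a(G) = 4*G (a(G) = (2*G)*2 = 4*G)
n(q(-3, z)) + 149*a(13) = √(-6 + (6 - 5)) + 149*(4*13) = √(-6 + 1) + 149*52 = √(-5) + 7748 = I*√5 + 7748 = 7748 + I*√5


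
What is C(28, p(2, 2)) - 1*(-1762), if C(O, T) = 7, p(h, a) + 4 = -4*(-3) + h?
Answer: 1769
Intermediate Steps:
p(h, a) = 8 + h (p(h, a) = -4 + (-4*(-3) + h) = -4 + (12 + h) = 8 + h)
C(28, p(2, 2)) - 1*(-1762) = 7 - 1*(-1762) = 7 + 1762 = 1769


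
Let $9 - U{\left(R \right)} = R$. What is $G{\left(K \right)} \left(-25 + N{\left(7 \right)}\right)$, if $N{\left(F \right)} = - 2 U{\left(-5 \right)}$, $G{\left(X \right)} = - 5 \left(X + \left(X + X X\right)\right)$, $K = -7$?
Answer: $9275$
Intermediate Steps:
$U{\left(R \right)} = 9 - R$
$G{\left(X \right)} = - 10 X - 5 X^{2}$ ($G{\left(X \right)} = - 5 \left(X + \left(X + X^{2}\right)\right) = - 5 \left(X^{2} + 2 X\right) = - 10 X - 5 X^{2}$)
$N{\left(F \right)} = -28$ ($N{\left(F \right)} = - 2 \left(9 - -5\right) = - 2 \left(9 + 5\right) = \left(-2\right) 14 = -28$)
$G{\left(K \right)} \left(-25 + N{\left(7 \right)}\right) = \left(-5\right) \left(-7\right) \left(2 - 7\right) \left(-25 - 28\right) = \left(-5\right) \left(-7\right) \left(-5\right) \left(-53\right) = \left(-175\right) \left(-53\right) = 9275$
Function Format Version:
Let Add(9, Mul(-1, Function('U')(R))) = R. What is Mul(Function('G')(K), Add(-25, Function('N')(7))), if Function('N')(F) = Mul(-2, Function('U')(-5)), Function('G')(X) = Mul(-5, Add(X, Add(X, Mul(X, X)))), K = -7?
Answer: 9275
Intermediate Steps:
Function('U')(R) = Add(9, Mul(-1, R))
Function('G')(X) = Add(Mul(-10, X), Mul(-5, Pow(X, 2))) (Function('G')(X) = Mul(-5, Add(X, Add(X, Pow(X, 2)))) = Mul(-5, Add(Pow(X, 2), Mul(2, X))) = Add(Mul(-10, X), Mul(-5, Pow(X, 2))))
Function('N')(F) = -28 (Function('N')(F) = Mul(-2, Add(9, Mul(-1, -5))) = Mul(-2, Add(9, 5)) = Mul(-2, 14) = -28)
Mul(Function('G')(K), Add(-25, Function('N')(7))) = Mul(Mul(-5, -7, Add(2, -7)), Add(-25, -28)) = Mul(Mul(-5, -7, -5), -53) = Mul(-175, -53) = 9275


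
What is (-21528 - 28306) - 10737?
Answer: -60571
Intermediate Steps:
(-21528 - 28306) - 10737 = -49834 - 10737 = -60571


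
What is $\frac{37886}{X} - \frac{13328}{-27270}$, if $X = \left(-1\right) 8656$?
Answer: $- \frac{229446013}{59012280} \approx -3.8881$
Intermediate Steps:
$X = -8656$
$\frac{37886}{X} - \frac{13328}{-27270} = \frac{37886}{-8656} - \frac{13328}{-27270} = 37886 \left(- \frac{1}{8656}\right) - - \frac{6664}{13635} = - \frac{18943}{4328} + \frac{6664}{13635} = - \frac{229446013}{59012280}$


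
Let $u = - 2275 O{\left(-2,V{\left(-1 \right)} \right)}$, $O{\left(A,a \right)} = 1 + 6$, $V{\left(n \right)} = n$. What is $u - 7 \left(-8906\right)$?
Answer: $46417$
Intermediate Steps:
$O{\left(A,a \right)} = 7$
$u = -15925$ ($u = \left(-2275\right) 7 = -15925$)
$u - 7 \left(-8906\right) = -15925 - 7 \left(-8906\right) = -15925 - -62342 = -15925 + 62342 = 46417$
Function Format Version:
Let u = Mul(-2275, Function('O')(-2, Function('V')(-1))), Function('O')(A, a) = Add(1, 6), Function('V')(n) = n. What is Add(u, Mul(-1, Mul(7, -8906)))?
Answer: 46417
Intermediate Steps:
Function('O')(A, a) = 7
u = -15925 (u = Mul(-2275, 7) = -15925)
Add(u, Mul(-1, Mul(7, -8906))) = Add(-15925, Mul(-1, Mul(7, -8906))) = Add(-15925, Mul(-1, -62342)) = Add(-15925, 62342) = 46417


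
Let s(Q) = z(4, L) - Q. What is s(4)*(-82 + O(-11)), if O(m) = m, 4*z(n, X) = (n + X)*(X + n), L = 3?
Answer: -3069/4 ≈ -767.25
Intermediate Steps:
z(n, X) = (X + n)**2/4 (z(n, X) = ((n + X)*(X + n))/4 = ((X + n)*(X + n))/4 = (X + n)**2/4)
s(Q) = 49/4 - Q (s(Q) = (3 + 4)**2/4 - Q = (1/4)*7**2 - Q = (1/4)*49 - Q = 49/4 - Q)
s(4)*(-82 + O(-11)) = (49/4 - 1*4)*(-82 - 11) = (49/4 - 4)*(-93) = (33/4)*(-93) = -3069/4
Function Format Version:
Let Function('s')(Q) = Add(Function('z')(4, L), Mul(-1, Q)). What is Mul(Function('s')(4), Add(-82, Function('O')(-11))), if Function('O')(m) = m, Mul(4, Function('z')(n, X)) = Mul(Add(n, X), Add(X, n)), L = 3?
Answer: Rational(-3069, 4) ≈ -767.25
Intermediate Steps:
Function('z')(n, X) = Mul(Rational(1, 4), Pow(Add(X, n), 2)) (Function('z')(n, X) = Mul(Rational(1, 4), Mul(Add(n, X), Add(X, n))) = Mul(Rational(1, 4), Mul(Add(X, n), Add(X, n))) = Mul(Rational(1, 4), Pow(Add(X, n), 2)))
Function('s')(Q) = Add(Rational(49, 4), Mul(-1, Q)) (Function('s')(Q) = Add(Mul(Rational(1, 4), Pow(Add(3, 4), 2)), Mul(-1, Q)) = Add(Mul(Rational(1, 4), Pow(7, 2)), Mul(-1, Q)) = Add(Mul(Rational(1, 4), 49), Mul(-1, Q)) = Add(Rational(49, 4), Mul(-1, Q)))
Mul(Function('s')(4), Add(-82, Function('O')(-11))) = Mul(Add(Rational(49, 4), Mul(-1, 4)), Add(-82, -11)) = Mul(Add(Rational(49, 4), -4), -93) = Mul(Rational(33, 4), -93) = Rational(-3069, 4)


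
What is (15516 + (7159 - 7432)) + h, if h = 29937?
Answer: 45180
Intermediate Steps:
(15516 + (7159 - 7432)) + h = (15516 + (7159 - 7432)) + 29937 = (15516 - 273) + 29937 = 15243 + 29937 = 45180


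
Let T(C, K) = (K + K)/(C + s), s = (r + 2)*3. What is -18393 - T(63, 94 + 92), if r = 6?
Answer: -533521/29 ≈ -18397.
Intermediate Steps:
s = 24 (s = (6 + 2)*3 = 8*3 = 24)
T(C, K) = 2*K/(24 + C) (T(C, K) = (K + K)/(C + 24) = (2*K)/(24 + C) = 2*K/(24 + C))
-18393 - T(63, 94 + 92) = -18393 - 2*(94 + 92)/(24 + 63) = -18393 - 2*186/87 = -18393 - 1*124/29 = -18393 - 124/29 = -533521/29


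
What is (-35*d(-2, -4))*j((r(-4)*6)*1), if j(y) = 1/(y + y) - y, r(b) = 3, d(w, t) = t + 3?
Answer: -22645/36 ≈ -629.03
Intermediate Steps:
d(w, t) = 3 + t
j(y) = 1/(2*y) - y
(-35*d(-2, -4))*j((r(-4)*6)*1) = (-35*(3 - 4))*(1/(2*(((3*6)*1))) - 3*6) = (-35*(-1))*(1/(2*((18*1))) - 18) = 35*((½)/18 - 1*18) = 35*((½)*(1/18) - 18) = 35*(1/36 - 18) = 35*(-647/36) = -22645/36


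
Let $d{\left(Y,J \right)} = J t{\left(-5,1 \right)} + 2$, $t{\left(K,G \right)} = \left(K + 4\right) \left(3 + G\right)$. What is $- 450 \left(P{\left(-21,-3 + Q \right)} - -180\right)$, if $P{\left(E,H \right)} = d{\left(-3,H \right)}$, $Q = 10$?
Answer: $-69300$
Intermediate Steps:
$t{\left(K,G \right)} = \left(3 + G\right) \left(4 + K\right)$ ($t{\left(K,G \right)} = \left(4 + K\right) \left(3 + G\right) = \left(3 + G\right) \left(4 + K\right)$)
$d{\left(Y,J \right)} = 2 - 4 J$ ($d{\left(Y,J \right)} = J \left(12 + 3 \left(-5\right) + 4 \cdot 1 + 1 \left(-5\right)\right) + 2 = J \left(12 - 15 + 4 - 5\right) + 2 = J \left(-4\right) + 2 = - 4 J + 2 = 2 - 4 J$)
$P{\left(E,H \right)} = 2 - 4 H$
$- 450 \left(P{\left(-21,-3 + Q \right)} - -180\right) = - 450 \left(\left(2 - 4 \left(-3 + 10\right)\right) - -180\right) = - 450 \left(\left(2 - 28\right) + \left(-35 + 215\right)\right) = - 450 \left(\left(2 - 28\right) + 180\right) = - 450 \left(-26 + 180\right) = \left(-450\right) 154 = -69300$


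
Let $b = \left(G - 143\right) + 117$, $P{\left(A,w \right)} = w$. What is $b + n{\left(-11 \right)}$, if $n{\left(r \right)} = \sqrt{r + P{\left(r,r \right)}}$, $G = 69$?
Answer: $43 + i \sqrt{22} \approx 43.0 + 4.6904 i$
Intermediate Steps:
$n{\left(r \right)} = \sqrt{2} \sqrt{r}$ ($n{\left(r \right)} = \sqrt{r + r} = \sqrt{2 r} = \sqrt{2} \sqrt{r}$)
$b = 43$ ($b = \left(69 - 143\right) + 117 = -74 + 117 = 43$)
$b + n{\left(-11 \right)} = 43 + \sqrt{2} \sqrt{-11} = 43 + \sqrt{2} i \sqrt{11} = 43 + i \sqrt{22}$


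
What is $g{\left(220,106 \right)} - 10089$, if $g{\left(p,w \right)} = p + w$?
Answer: $-9763$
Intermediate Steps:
$g{\left(220,106 \right)} - 10089 = \left(220 + 106\right) - 10089 = 326 - 10089 = -9763$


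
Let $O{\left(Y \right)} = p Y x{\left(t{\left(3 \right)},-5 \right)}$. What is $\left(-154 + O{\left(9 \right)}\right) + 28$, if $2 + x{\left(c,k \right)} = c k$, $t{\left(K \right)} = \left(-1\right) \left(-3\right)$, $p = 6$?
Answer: $-1044$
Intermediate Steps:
$t{\left(K \right)} = 3$
$x{\left(c,k \right)} = -2 + c k$
$O{\left(Y \right)} = - 102 Y$ ($O{\left(Y \right)} = 6 Y \left(-2 + 3 \left(-5\right)\right) = 6 Y \left(-2 - 15\right) = 6 Y \left(-17\right) = - 102 Y$)
$\left(-154 + O{\left(9 \right)}\right) + 28 = \left(-154 - 918\right) + 28 = -1072 + 28 = -1044$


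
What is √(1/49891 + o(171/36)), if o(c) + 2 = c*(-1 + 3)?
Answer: √74673555994/99782 ≈ 2.7386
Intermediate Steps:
o(c) = -2 + 2*c (o(c) = -2 + c*(-1 + 3) = -2 + c*2 = -2 + 2*c)
√(1/49891 + o(171/36)) = √(1/49891 + (-2 + 2*(171/36))) = √(1/49891 + (-2 + 2*(171*(1/36)))) = √(1/49891 + (-2 + 2*(19/4))) = √(1/49891 + (-2 + 19/2)) = √(1/49891 + 15/2) = √(748367/99782) = √74673555994/99782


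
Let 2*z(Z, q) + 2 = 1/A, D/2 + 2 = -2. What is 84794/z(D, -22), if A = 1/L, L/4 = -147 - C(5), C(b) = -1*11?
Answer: -84794/273 ≈ -310.60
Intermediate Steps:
D = -8 (D = -4 + 2*(-2) = -4 - 4 = -8)
C(b) = -11
L = -544 (L = 4*(-147 - 1*(-11)) = 4*(-147 + 11) = 4*(-136) = -544)
A = -1/544 (A = 1/(-544) = -1/544 ≈ -0.0018382)
z(Z, q) = -273 (z(Z, q) = -1 + 1/(2*(-1/544)) = -1 + (1/2)*(-544) = -1 - 272 = -273)
84794/z(D, -22) = 84794/(-273) = 84794*(-1/273) = -84794/273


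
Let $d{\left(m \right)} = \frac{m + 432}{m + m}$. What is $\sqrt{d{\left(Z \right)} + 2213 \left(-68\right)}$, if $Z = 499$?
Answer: $\frac{i \sqrt{149881736798}}{998} \approx 387.92 i$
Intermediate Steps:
$d{\left(m \right)} = \frac{432 + m}{2 m}$
$\sqrt{d{\left(Z \right)} + 2213 \left(-68\right)} = \sqrt{\frac{432 + 499}{2 \cdot 499} + 2213 \left(-68\right)} = \sqrt{\frac{1}{2} \cdot \frac{1}{499} \cdot 931 - 150484} = \sqrt{\frac{931}{998} - 150484} = \sqrt{- \frac{150182101}{998}} = \frac{i \sqrt{149881736798}}{998}$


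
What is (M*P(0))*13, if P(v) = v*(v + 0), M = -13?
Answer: 0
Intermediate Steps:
P(v) = v² (P(v) = v*v = v²)
(M*P(0))*13 = -13*0²*13 = -13*0*13 = 0*13 = 0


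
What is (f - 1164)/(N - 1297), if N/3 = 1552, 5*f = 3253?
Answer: -2567/16795 ≈ -0.15284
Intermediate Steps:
f = 3253/5 (f = (1/5)*3253 = 3253/5 ≈ 650.60)
N = 4656 (N = 3*1552 = 4656)
(f - 1164)/(N - 1297) = (3253/5 - 1164)/(4656 - 1297) = -2567/5/3359 = -2567/5*1/3359 = -2567/16795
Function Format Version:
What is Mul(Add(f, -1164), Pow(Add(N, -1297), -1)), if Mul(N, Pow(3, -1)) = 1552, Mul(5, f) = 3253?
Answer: Rational(-2567, 16795) ≈ -0.15284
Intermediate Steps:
f = Rational(3253, 5) (f = Mul(Rational(1, 5), 3253) = Rational(3253, 5) ≈ 650.60)
N = 4656 (N = Mul(3, 1552) = 4656)
Mul(Add(f, -1164), Pow(Add(N, -1297), -1)) = Mul(Add(Rational(3253, 5), -1164), Pow(Add(4656, -1297), -1)) = Mul(Rational(-2567, 5), Pow(3359, -1)) = Mul(Rational(-2567, 5), Rational(1, 3359)) = Rational(-2567, 16795)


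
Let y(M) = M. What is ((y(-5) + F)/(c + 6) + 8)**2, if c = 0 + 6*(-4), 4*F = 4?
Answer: 5476/81 ≈ 67.605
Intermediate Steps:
F = 1 (F = (1/4)*4 = 1)
c = -24 (c = 0 - 24 = -24)
((y(-5) + F)/(c + 6) + 8)**2 = ((-5 + 1)/(-24 + 6) + 8)**2 = (-4/(-18) + 8)**2 = (-4*(-1/18) + 8)**2 = (2/9 + 8)**2 = (74/9)**2 = 5476/81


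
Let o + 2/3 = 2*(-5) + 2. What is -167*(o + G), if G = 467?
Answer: -229625/3 ≈ -76542.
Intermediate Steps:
o = -26/3 (o = -⅔ + (2*(-5) + 2) = -⅔ + (-10 + 2) = -⅔ - 8 = -26/3 ≈ -8.6667)
-167*(o + G) = -167*(-26/3 + 467) = -167*1375/3 = -229625/3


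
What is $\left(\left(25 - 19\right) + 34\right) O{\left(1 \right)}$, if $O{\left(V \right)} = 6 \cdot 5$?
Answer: $1200$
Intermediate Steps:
$O{\left(V \right)} = 30$
$\left(\left(25 - 19\right) + 34\right) O{\left(1 \right)} = \left(\left(25 - 19\right) + 34\right) 30 = \left(6 + 34\right) 30 = 40 \cdot 30 = 1200$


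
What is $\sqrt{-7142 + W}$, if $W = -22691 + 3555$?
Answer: $i \sqrt{26278} \approx 162.1 i$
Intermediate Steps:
$W = -19136$
$\sqrt{-7142 + W} = \sqrt{-7142 - 19136} = \sqrt{-26278} = i \sqrt{26278}$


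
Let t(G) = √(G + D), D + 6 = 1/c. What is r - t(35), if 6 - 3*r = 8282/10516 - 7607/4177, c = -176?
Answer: 51492215/21962666 - 27*√77/44 ≈ -3.0401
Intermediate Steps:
D = -1057/176 (D = -6 + 1/(-176) = -6 - 1/176 = -1057/176 ≈ -6.0057)
r = 51492215/21962666 (r = 2 - (8282/10516 - 7607/4177)/3 = 2 - (8282*(1/10516) - 7607*1/4177)/3 = 2 - (4141/5258 - 7607/4177)/3 = 2 - ⅓*(-22700649/21962666) = 2 + 7566883/21962666 = 51492215/21962666 ≈ 2.3445)
t(G) = √(-1057/176 + G) (t(G) = √(G - 1057/176) = √(-1057/176 + G))
r - t(35) = 51492215/21962666 - √(-11627 + 1936*35)/44 = 51492215/21962666 - √(-11627 + 67760)/44 = 51492215/21962666 - √56133/44 = 51492215/21962666 - 27*√77/44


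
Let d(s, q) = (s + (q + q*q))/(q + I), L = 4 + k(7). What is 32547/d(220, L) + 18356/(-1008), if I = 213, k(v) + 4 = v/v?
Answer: 292362643/9324 ≈ 31356.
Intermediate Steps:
k(v) = -3 (k(v) = -4 + v/v = -4 + 1 = -3)
L = 1 (L = 4 - 3 = 1)
d(s, q) = (q + s + q²)/(213 + q) (d(s, q) = (s + (q + q*q))/(q + 213) = (s + (q + q²))/(213 + q) = (q + s + q²)/(213 + q))
32547/d(220, L) + 18356/(-1008) = 32547/(((1 + 220 + 1²)/(213 + 1))) + 18356/(-1008) = 32547/(((1 + 220 + 1)/214)) + 18356*(-1/1008) = 32547/(((1/214)*222)) - 4589/252 = 32547/(111/107) - 4589/252 = 32547*(107/111) - 4589/252 = 1160843/37 - 4589/252 = 292362643/9324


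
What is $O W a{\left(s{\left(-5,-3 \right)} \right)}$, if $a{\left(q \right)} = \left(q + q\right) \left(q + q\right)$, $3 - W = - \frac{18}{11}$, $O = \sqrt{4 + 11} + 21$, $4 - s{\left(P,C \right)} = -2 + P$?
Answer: $47124 + 2244 \sqrt{15} \approx 55815.0$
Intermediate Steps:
$s{\left(P,C \right)} = 6 - P$ ($s{\left(P,C \right)} = 4 - \left(-2 + P\right) = 6 - P$)
$O = 21 + \sqrt{15}$ ($O = \sqrt{15} + 21 = 21 + \sqrt{15} \approx 24.873$)
$W = \frac{51}{11}$ ($W = 3 - - \frac{18}{11} = 3 + \frac{18}{11} = \frac{51}{11} \approx 4.6364$)
$a{\left(q \right)} = 4 q^{2}$ ($a{\left(q \right)} = 2 q 2 q = 4 q^{2}$)
$O W a{\left(s{\left(-5,-3 \right)} \right)} = \left(21 + \sqrt{15}\right) \frac{51}{11} \cdot 4 \left(6 - -5\right)^{2} = \left(\frac{1071}{11} + \frac{51 \sqrt{15}}{11}\right) 4 \left(6 + 5\right)^{2} = \left(\frac{1071}{11} + \frac{51 \sqrt{15}}{11}\right) 4 \cdot 11^{2} = \left(\frac{1071}{11} + \frac{51 \sqrt{15}}{11}\right) 4 \cdot 121 = \left(\frac{1071}{11} + \frac{51 \sqrt{15}}{11}\right) 484 = 47124 + 2244 \sqrt{15}$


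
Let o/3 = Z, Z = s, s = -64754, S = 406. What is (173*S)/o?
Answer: -35119/97131 ≈ -0.36156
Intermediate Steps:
Z = -64754
o = -194262 (o = 3*(-64754) = -194262)
(173*S)/o = (173*406)/(-194262) = 70238*(-1/194262) = -35119/97131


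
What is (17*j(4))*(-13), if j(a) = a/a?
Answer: -221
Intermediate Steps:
j(a) = 1
(17*j(4))*(-13) = (17*1)*(-13) = 17*(-13) = -221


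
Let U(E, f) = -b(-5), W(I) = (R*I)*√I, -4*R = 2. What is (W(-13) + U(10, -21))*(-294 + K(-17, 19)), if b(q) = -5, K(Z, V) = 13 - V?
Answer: -1500 - 1950*I*√13 ≈ -1500.0 - 7030.8*I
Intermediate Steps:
R = -½ (R = -¼*2 = -½ ≈ -0.50000)
W(I) = -I^(3/2)/2 (W(I) = (-I/2)*√I = -I^(3/2)/2)
U(E, f) = 5 (U(E, f) = -1*(-5) = 5)
(W(-13) + U(10, -21))*(-294 + K(-17, 19)) = (-(-13)*I*√13/2 + 5)*(-294 + (13 - 1*19)) = (-(-13)*I*√13/2 + 5)*(-294 + (13 - 19)) = (13*I*√13/2 + 5)*(-294 - 6) = (5 + 13*I*√13/2)*(-300) = -1500 - 1950*I*√13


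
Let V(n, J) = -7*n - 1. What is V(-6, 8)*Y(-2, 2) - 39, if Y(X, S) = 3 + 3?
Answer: 207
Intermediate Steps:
V(n, J) = -1 - 7*n
Y(X, S) = 6
V(-6, 8)*Y(-2, 2) - 39 = (-1 - 7*(-6))*6 - 39 = (-1 + 42)*6 - 39 = 41*6 - 39 = 246 - 39 = 207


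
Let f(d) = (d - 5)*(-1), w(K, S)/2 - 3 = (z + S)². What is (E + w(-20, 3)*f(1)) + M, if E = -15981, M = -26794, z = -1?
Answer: -42719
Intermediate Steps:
w(K, S) = 6 + 2*(-1 + S)²
f(d) = 5 - d (f(d) = (-5 + d)*(-1) = 5 - d)
(E + w(-20, 3)*f(1)) + M = (-15981 + (6 + 2*(-1 + 3)²)*(5 - 1*1)) - 26794 = (-15981 + (6 + 2*2²)*(5 - 1)) - 26794 = (-15981 + (6 + 2*4)*4) - 26794 = (-15981 + (6 + 8)*4) - 26794 = (-15981 + 14*4) - 26794 = (-15981 + 56) - 26794 = -15925 - 26794 = -42719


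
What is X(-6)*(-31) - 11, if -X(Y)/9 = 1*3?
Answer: 826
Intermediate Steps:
X(Y) = -27 (X(Y) = -9*3 = -27)
X(-6)*(-31) - 11 = -27*(-31) - 11 = 837 - 11 = 826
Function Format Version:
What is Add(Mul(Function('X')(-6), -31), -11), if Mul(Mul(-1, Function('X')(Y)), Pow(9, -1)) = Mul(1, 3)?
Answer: 826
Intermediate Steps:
Function('X')(Y) = -27 (Function('X')(Y) = Mul(-9, Mul(1, 3)) = Mul(-9, 3) = -27)
Add(Mul(Function('X')(-6), -31), -11) = Add(Mul(-27, -31), -11) = Add(837, -11) = 826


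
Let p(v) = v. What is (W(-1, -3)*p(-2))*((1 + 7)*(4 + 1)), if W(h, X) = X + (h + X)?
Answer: 560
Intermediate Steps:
W(h, X) = h + 2*X (W(h, X) = X + (X + h) = h + 2*X)
(W(-1, -3)*p(-2))*((1 + 7)*(4 + 1)) = ((-1 + 2*(-3))*(-2))*((1 + 7)*(4 + 1)) = ((-1 - 6)*(-2))*(8*5) = -7*(-2)*40 = 14*40 = 560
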